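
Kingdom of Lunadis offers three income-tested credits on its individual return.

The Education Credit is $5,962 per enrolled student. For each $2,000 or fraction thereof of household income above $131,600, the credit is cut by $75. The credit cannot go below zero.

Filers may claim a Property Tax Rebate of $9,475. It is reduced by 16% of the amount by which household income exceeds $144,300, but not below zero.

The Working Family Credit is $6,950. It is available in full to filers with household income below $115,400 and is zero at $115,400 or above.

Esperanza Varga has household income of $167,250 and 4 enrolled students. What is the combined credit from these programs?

Education Credit: base = 4 × $5,962 = $23,848. income exceeds $131,600 by $35,650, which is 18 full-or-partial $2,000 increments; reduction = 18 × $75 = $1,350, leaving $22,498.
Property Tax Rebate: 16% of the $22,950 excess over $144,300 is $3,672; credit = $9,475 − $3,672 = $5,803.
Working Family Credit: $167,250 meets or exceeds the $115,400 cutoff, so the credit is $0.
Total: $22,498 + $5,803 + $0 = $28,301.

$28,301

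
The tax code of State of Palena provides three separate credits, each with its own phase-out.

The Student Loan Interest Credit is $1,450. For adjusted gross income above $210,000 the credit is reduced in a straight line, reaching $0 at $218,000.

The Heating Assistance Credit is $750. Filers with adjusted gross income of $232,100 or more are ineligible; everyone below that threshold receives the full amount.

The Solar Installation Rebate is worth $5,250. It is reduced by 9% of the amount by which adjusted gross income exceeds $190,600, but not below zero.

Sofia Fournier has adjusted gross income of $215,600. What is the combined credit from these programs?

Student Loan Interest Credit: $215,600 is $5,600 into a $8,000 phase-out range, leaving 2,400/8,000 of the credit: $1,450 × 2,400/8,000 = $435.
Heating Assistance Credit: $215,600 is below the $232,100 cutoff, so the full $750 applies.
Solar Installation Rebate: 9% of the $25,000 excess over $190,600 is $2,250; credit = $5,250 − $2,250 = $3,000.
Total: $435 + $750 + $3,000 = $4,185.

$4,185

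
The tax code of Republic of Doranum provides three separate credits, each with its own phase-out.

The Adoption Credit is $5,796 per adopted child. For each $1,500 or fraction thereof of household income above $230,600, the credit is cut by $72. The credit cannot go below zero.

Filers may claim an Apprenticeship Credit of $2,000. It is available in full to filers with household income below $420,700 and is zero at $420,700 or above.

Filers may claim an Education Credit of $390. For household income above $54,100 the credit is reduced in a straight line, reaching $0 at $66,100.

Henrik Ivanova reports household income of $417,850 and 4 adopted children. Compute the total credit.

$16,184

Adoption Credit: base = 4 × $5,796 = $23,184. income exceeds $230,600 by $187,250, which is 125 full-or-partial $1,500 increments; reduction = 125 × $72 = $9,000, leaving $14,184.
Apprenticeship Credit: $417,850 is below the $420,700 cutoff, so the full $2,000 applies.
Education Credit: $417,850 is at or above $66,100, so the credit is $0.
Total: $14,184 + $2,000 + $0 = $16,184.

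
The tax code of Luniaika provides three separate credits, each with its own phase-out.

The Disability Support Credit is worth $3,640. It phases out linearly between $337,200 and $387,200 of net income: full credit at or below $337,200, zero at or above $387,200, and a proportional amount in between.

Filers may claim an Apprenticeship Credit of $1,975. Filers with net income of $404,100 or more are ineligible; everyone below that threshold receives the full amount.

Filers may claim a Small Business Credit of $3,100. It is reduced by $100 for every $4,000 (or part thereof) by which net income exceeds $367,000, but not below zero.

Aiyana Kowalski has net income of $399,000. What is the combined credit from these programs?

$4,275

Disability Support Credit: $399,000 is at or above $387,200, so the credit is $0.
Apprenticeship Credit: $399,000 is below the $404,100 cutoff, so the full $1,975 applies.
Small Business Credit: income exceeds $367,000 by $32,000, which is 8 full-or-partial $4,000 increments; reduction = 8 × $100 = $800, leaving $2,300.
Total: $0 + $1,975 + $2,300 = $4,275.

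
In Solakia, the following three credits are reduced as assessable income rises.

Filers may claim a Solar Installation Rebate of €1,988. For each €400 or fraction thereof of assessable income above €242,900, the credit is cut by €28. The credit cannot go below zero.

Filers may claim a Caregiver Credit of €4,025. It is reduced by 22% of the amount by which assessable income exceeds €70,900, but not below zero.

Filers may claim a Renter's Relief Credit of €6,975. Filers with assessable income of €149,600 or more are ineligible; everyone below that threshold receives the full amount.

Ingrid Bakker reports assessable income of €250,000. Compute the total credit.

€1,484

Solar Installation Rebate: income exceeds €242,900 by €7,100, which is 18 full-or-partial €400 increments; reduction = 18 × €28 = €504, leaving €1,484.
Caregiver Credit: 22% of the €179,100 excess over €70,900 is €39,402 ≥ base, so the credit is €0.
Renter's Relief Credit: €250,000 meets or exceeds the €149,600 cutoff, so the credit is €0.
Total: €1,484 + €0 + €0 = €1,484.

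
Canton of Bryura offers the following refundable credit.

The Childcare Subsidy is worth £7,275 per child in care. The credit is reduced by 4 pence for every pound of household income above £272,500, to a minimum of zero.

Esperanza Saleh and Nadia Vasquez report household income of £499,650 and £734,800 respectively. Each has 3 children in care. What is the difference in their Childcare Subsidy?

£9,406

Esperanza (£499,650): Childcare Subsidy: base = 3 × £7,275 = £21,825. 4% of the £227,150 excess over £272,500 is £9,086; credit = £21,825 − £9,086 = £12,739.
Nadia (£734,800): Childcare Subsidy: base = 3 × £7,275 = £21,825. 4% of the £462,300 excess over £272,500 is £18,492; credit = £21,825 − £18,492 = £3,333.
Difference: |£12,739 − £3,333| = £9,406.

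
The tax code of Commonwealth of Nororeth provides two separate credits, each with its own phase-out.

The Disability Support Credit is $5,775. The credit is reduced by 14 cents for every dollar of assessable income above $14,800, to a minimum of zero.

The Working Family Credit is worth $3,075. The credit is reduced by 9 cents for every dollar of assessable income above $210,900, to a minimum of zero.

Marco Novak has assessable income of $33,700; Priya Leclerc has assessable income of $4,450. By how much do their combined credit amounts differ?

$2,646

Marco ($33,700): Disability Support Credit: 14% of the $18,900 excess over $14,800 is $2,646; credit = $5,775 − $2,646 = $3,129. Working Family Credit: $33,700 is at or below the $210,900 threshold, so the full $3,075 applies. total $3,129 + $3,075 = $6,204
Priya ($4,450): Disability Support Credit: $4,450 is at or below the $14,800 threshold, so the full $5,775 applies. Working Family Credit: $4,450 is at or below the $210,900 threshold, so the full $3,075 applies. total $5,775 + $3,075 = $8,850
Difference: |$6,204 − $8,850| = $2,646.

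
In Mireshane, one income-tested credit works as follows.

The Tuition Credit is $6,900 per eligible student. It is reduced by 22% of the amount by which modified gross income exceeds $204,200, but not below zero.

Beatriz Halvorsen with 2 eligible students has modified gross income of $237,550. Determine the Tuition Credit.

Tuition Credit: base = 2 × $6,900 = $13,800. 22% of the $33,350 excess over $204,200 is $7,337; credit = $13,800 − $7,337 = $6,463.

$6,463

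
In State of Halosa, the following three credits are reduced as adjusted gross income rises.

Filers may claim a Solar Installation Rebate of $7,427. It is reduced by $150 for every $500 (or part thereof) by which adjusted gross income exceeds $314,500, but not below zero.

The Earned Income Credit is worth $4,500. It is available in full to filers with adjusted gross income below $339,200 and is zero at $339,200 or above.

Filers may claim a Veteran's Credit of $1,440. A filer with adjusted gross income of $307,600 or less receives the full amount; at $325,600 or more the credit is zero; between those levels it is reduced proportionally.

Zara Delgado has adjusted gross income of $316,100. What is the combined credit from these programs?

Solar Installation Rebate: income exceeds $314,500 by $1,600, which is 4 full-or-partial $500 increments; reduction = 4 × $150 = $600, leaving $6,827.
Earned Income Credit: $316,100 is below the $339,200 cutoff, so the full $4,500 applies.
Veteran's Credit: $316,100 is $8,500 into a $18,000 phase-out range, leaving 9,500/18,000 of the credit: $1,440 × 9,500/18,000 = $760.
Total: $6,827 + $4,500 + $760 = $12,087.

$12,087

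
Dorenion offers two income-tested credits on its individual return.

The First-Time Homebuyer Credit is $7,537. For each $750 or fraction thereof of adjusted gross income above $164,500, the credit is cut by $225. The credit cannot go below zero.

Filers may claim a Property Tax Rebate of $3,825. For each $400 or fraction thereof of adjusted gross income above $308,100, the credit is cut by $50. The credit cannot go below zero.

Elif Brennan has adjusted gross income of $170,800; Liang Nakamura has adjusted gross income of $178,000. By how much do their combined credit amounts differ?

Elif ($170,800): First-Time Homebuyer Credit: income exceeds $164,500 by $6,300, which is 9 full-or-partial $750 increments; reduction = 9 × $225 = $2,025, leaving $5,512. Property Tax Rebate: $170,800 is at or below the $308,100 threshold, so the full $3,825 applies. total $5,512 + $3,825 = $9,337
Liang ($178,000): First-Time Homebuyer Credit: income exceeds $164,500 by $13,500, which is 18 full-or-partial $750 increments; reduction = 18 × $225 = $4,050, leaving $3,487. Property Tax Rebate: $178,000 is at or below the $308,100 threshold, so the full $3,825 applies. total $3,487 + $3,825 = $7,312
Difference: |$9,337 − $7,312| = $2,025.

$2,025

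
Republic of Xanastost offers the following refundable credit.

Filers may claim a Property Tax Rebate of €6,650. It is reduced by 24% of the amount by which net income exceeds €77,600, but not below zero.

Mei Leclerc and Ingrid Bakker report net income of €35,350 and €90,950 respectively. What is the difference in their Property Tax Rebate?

Mei (€35,350): Property Tax Rebate: €35,350 is at or below the €77,600 threshold, so the full €6,650 applies.
Ingrid (€90,950): Property Tax Rebate: 24% of the €13,350 excess over €77,600 is €3,204; credit = €6,650 − €3,204 = €3,446.
Difference: |€6,650 − €3,446| = €3,204.

€3,204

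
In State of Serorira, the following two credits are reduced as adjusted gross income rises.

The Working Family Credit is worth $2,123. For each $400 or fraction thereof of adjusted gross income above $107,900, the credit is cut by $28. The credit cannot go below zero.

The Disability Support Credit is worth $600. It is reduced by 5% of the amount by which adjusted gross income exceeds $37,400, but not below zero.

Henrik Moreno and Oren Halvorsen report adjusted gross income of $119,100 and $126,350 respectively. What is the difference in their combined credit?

$532

Henrik ($119,100): Working Family Credit: income exceeds $107,900 by $11,200, which is 28 full-or-partial $400 increments; reduction = 28 × $28 = $784, leaving $1,339. Disability Support Credit: 5% of the $81,700 excess over $37,400 is $4,085 ≥ base, so the credit is $0. total $1,339 + $0 = $1,339
Oren ($126,350): Working Family Credit: income exceeds $107,900 by $18,450, which is 47 full-or-partial $400 increments; reduction = 47 × $28 = $1,316, leaving $807. Disability Support Credit: 5% of the $88,950 excess over $37,400 is $4,447.50 ≥ base, so the credit is $0. total $807 + $0 = $807
Difference: |$1,339 − $807| = $532.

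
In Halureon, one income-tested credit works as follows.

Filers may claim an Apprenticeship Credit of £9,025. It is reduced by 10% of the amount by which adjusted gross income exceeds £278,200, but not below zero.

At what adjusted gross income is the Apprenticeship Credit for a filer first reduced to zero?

The credit falls by 10% of each pound above £278,200, so it reaches zero when the excess is £9,025 / 10% = £90,250: income = £278,200 + £90,250 = £368,450.

£368,450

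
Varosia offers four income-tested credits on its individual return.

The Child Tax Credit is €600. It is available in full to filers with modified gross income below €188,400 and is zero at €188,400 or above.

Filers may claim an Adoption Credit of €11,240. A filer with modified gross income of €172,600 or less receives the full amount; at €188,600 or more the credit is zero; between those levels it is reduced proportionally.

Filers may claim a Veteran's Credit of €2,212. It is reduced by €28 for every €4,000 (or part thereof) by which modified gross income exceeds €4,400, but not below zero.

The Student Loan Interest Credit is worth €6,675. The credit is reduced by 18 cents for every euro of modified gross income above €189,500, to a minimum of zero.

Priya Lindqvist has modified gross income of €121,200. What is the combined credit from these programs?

€19,887

Child Tax Credit: €121,200 is below the €188,400 cutoff, so the full €600 applies.
Adoption Credit: €121,200 is at or below the €172,600 threshold, so the full €11,240 applies.
Veteran's Credit: income exceeds €4,400 by €116,800, which is 30 full-or-partial €4,000 increments; reduction = 30 × €28 = €840, leaving €1,372.
Student Loan Interest Credit: €121,200 is at or below the €189,500 threshold, so the full €6,675 applies.
Total: €600 + €11,240 + €1,372 + €6,675 = €19,887.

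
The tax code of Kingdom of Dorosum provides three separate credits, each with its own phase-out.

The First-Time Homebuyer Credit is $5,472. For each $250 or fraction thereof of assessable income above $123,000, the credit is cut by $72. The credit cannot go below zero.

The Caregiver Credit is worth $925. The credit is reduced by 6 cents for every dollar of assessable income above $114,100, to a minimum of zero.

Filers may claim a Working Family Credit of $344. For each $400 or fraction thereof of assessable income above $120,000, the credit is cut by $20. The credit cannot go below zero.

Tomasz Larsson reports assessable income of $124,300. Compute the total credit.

First-Time Homebuyer Credit: income exceeds $123,000 by $1,300, which is 6 full-or-partial $250 increments; reduction = 6 × $72 = $432, leaving $5,040.
Caregiver Credit: 6% of the $10,200 excess over $114,100 is $612; credit = $925 − $612 = $313.
Working Family Credit: income exceeds $120,000 by $4,300, which is 11 full-or-partial $400 increments; reduction = 11 × $20 = $220, leaving $124.
Total: $5,040 + $313 + $124 = $5,477.

$5,477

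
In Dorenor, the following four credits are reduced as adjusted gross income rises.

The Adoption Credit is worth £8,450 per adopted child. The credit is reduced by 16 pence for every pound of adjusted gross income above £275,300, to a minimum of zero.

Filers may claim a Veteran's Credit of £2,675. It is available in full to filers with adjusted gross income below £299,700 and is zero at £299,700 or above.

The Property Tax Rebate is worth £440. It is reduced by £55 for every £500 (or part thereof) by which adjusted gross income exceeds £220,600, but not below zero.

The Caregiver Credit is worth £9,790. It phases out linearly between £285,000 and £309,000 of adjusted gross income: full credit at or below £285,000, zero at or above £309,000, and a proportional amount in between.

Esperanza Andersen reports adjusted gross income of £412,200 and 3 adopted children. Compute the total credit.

Adoption Credit: base = 3 × £8,450 = £25,350. 16% of the £136,900 excess over £275,300 is £21,904; credit = £25,350 − £21,904 = £3,446.
Veteran's Credit: £412,200 meets or exceeds the £299,700 cutoff, so the credit is £0.
Property Tax Rebate: income exceeds £220,600 by £191,600 → 384 increments × £55 = £21,120 ≥ base, so the credit is £0.
Caregiver Credit: £412,200 is at or above £309,000, so the credit is £0.
Total: £3,446 + £0 + £0 + £0 = £3,446.

£3,446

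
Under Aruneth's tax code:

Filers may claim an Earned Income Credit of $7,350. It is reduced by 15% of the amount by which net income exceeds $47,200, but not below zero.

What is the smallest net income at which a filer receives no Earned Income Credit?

$96,200

The credit falls by 15% of each dollar above $47,200, so it reaches zero when the excess is $7,350 / 15% = $49,000: income = $47,200 + $49,000 = $96,200.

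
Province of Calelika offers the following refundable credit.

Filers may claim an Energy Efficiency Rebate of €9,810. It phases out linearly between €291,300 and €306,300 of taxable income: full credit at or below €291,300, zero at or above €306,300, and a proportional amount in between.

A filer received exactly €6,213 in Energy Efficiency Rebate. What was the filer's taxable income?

€296,800

€6,213 is 6,213/9,810 of the full €9,810, so 3,597/9,810 of the €15,000 range has been used: income = €291,300 + €15,000 × 3,597/9,810 = €296,800.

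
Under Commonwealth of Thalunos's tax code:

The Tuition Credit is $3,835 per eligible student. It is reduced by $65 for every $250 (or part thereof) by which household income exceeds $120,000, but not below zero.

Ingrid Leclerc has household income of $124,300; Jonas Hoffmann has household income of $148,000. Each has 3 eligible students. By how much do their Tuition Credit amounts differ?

Ingrid ($124,300): Tuition Credit: base = 3 × $3,835 = $11,505. income exceeds $120,000 by $4,300, which is 18 full-or-partial $250 increments; reduction = 18 × $65 = $1,170, leaving $10,335.
Jonas ($148,000): Tuition Credit: base = 3 × $3,835 = $11,505. income exceeds $120,000 by $28,000, which is 112 full-or-partial $250 increments; reduction = 112 × $65 = $7,280, leaving $4,225.
Difference: |$10,335 − $4,225| = $6,110.

$6,110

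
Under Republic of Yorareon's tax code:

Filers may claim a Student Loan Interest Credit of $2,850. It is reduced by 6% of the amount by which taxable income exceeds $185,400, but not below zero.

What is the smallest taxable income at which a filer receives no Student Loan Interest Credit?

The credit falls by 6% of each dollar above $185,400, so it reaches zero when the excess is $2,850 / 6% = $47,500: income = $185,400 + $47,500 = $232,900.

$232,900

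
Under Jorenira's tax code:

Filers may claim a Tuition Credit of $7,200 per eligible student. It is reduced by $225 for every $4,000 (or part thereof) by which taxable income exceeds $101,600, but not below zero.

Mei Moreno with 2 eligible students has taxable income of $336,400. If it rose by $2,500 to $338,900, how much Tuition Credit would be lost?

At $336,400 — base = 2 × $7,200 = $14,400. income exceeds $101,600 by $234,800, which is 59 full-or-partial $4,000 increments; reduction = 59 × $225 = $13,275, leaving $1,125.
At $338,900 — base = 2 × $7,200 = $14,400. income exceeds $101,600 by $237,300, which is 60 full-or-partial $4,000 increments; reduction = 60 × $225 = $13,500, leaving $900.
Lost: $1,125 − $900 = $225.

$225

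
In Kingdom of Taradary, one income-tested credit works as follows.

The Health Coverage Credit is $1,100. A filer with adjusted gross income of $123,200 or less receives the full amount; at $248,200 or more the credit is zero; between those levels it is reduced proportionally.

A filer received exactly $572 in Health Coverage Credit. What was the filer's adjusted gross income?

$572 is 572/1,100 of the full $1,100, so 528/1,100 of the $125,000 range has been used: income = $123,200 + $125,000 × 528/1,100 = $183,200.

$183,200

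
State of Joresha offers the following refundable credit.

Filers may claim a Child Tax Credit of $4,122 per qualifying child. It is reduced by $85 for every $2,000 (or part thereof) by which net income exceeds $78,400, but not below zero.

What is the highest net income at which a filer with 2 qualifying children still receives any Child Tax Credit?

Full credit = 2 × $4,122 = $8,244.
After 96 increments the reduction is 96 × $85 = $8,160, leaving $84; one more increment wipes it out. Increment 96 ends at excess 96 × $2,000 = $192,000, so the highest qualifying income is $78,400 + $192,000 = $270,400.

$270,400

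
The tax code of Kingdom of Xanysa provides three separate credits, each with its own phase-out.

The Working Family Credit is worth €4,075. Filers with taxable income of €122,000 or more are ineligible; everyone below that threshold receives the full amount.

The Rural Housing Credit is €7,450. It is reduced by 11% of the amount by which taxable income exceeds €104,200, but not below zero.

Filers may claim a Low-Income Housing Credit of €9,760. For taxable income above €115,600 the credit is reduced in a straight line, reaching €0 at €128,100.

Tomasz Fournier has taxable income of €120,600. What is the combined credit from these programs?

€15,577

Working Family Credit: €120,600 is below the €122,000 cutoff, so the full €4,075 applies.
Rural Housing Credit: 11% of the €16,400 excess over €104,200 is €1,804; credit = €7,450 − €1,804 = €5,646.
Low-Income Housing Credit: €120,600 is €5,000 into a €12,500 phase-out range, leaving 7,500/12,500 of the credit: €9,760 × 7,500/12,500 = €5,856.
Total: €4,075 + €5,646 + €5,856 = €15,577.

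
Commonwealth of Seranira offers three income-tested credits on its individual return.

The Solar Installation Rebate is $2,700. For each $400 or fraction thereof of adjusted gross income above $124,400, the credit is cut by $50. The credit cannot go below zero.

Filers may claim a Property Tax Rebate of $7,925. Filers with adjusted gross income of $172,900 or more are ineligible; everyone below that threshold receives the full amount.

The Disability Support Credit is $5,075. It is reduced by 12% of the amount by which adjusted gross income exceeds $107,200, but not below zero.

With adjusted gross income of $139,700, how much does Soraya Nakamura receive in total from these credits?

Solar Installation Rebate: income exceeds $124,400 by $15,300, which is 39 full-or-partial $400 increments; reduction = 39 × $50 = $1,950, leaving $750.
Property Tax Rebate: $139,700 is below the $172,900 cutoff, so the full $7,925 applies.
Disability Support Credit: 12% of the $32,500 excess over $107,200 is $3,900; credit = $5,075 − $3,900 = $1,175.
Total: $750 + $7,925 + $1,175 = $9,850.

$9,850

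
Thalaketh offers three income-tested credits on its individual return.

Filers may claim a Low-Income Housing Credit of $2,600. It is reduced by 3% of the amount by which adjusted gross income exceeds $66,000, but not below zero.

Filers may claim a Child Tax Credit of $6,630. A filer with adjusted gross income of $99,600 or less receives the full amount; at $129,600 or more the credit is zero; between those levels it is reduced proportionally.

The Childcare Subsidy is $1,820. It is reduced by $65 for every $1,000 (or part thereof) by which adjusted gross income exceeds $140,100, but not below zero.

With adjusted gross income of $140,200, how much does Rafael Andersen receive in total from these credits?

Low-Income Housing Credit: 3% of the $74,200 excess over $66,000 is $2,226; credit = $2,600 − $2,226 = $374.
Child Tax Credit: $140,200 is at or above $129,600, so the credit is $0.
Childcare Subsidy: income exceeds $140,100 by $100, which is 1 full-or-partial $1,000 increment; reduction = 1 × $65 = $65, leaving $1,755.
Total: $374 + $0 + $1,755 = $2,129.

$2,129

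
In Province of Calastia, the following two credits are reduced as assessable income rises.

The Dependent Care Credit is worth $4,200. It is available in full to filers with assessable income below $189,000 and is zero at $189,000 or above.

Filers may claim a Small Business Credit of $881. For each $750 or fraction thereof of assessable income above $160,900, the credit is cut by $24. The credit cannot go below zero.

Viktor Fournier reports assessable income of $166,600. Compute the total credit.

Dependent Care Credit: $166,600 is below the $189,000 cutoff, so the full $4,200 applies.
Small Business Credit: income exceeds $160,900 by $5,700, which is 8 full-or-partial $750 increments; reduction = 8 × $24 = $192, leaving $689.
Total: $4,200 + $689 = $4,889.

$4,889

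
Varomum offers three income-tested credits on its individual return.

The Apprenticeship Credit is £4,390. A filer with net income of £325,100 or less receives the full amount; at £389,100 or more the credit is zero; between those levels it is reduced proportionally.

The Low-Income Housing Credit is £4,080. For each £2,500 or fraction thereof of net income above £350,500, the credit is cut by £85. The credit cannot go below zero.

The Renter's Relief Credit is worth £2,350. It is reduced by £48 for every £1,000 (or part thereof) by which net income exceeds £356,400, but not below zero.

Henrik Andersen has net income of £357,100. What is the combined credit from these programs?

£8,322

Apprenticeship Credit: £357,100 is £32,000 into a £64,000 phase-out range, leaving 32,000/64,000 of the credit: £4,390 × 32,000/64,000 = £2,195.
Low-Income Housing Credit: income exceeds £350,500 by £6,600, which is 3 full-or-partial £2,500 increments; reduction = 3 × £85 = £255, leaving £3,825.
Renter's Relief Credit: income exceeds £356,400 by £700, which is 1 full-or-partial £1,000 increment; reduction = 1 × £48 = £48, leaving £2,302.
Total: £2,195 + £3,825 + £2,302 = £8,322.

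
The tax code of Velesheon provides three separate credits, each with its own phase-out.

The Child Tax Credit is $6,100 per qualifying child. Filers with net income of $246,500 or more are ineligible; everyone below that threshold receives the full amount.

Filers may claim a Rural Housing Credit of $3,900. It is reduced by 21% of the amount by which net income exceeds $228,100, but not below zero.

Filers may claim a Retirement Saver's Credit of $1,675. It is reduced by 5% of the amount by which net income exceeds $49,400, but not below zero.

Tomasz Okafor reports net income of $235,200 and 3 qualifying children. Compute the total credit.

$20,709

Child Tax Credit: base = 3 × $6,100 = $18,300. $235,200 is below the $246,500 cutoff, so the full $18,300 applies.
Rural Housing Credit: 21% of the $7,100 excess over $228,100 is $1,491; credit = $3,900 − $1,491 = $2,409.
Retirement Saver's Credit: 5% of the $185,800 excess over $49,400 is $9,290 ≥ base, so the credit is $0.
Total: $18,300 + $2,409 + $0 = $20,709.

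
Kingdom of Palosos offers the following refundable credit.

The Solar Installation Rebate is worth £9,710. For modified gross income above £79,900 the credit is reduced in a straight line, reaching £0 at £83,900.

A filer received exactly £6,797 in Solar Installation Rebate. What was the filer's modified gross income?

£6,797 is 6,797/9,710 of the full £9,710, so 2,913/9,710 of the £4,000 range has been used: income = £79,900 + £4,000 × 2,913/9,710 = £81,100.

£81,100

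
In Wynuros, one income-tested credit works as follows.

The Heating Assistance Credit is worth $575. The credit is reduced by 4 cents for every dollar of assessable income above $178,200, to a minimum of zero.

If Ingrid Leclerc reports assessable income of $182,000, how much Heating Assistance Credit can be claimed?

Heating Assistance Credit: 4% of the $3,800 excess over $178,200 is $152; credit = $575 − $152 = $423.

$423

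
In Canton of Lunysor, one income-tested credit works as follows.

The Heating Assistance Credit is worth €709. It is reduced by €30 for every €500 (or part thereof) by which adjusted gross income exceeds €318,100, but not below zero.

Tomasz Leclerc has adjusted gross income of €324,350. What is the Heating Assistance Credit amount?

Heating Assistance Credit: income exceeds €318,100 by €6,250, which is 13 full-or-partial €500 increments; reduction = 13 × €30 = €390, leaving €319.

€319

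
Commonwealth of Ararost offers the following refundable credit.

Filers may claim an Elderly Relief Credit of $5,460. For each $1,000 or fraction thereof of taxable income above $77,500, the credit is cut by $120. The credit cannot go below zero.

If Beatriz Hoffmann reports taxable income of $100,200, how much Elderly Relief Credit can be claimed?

$2,700

Elderly Relief Credit: income exceeds $77,500 by $22,700, which is 23 full-or-partial $1,000 increments; reduction = 23 × $120 = $2,760, leaving $2,700.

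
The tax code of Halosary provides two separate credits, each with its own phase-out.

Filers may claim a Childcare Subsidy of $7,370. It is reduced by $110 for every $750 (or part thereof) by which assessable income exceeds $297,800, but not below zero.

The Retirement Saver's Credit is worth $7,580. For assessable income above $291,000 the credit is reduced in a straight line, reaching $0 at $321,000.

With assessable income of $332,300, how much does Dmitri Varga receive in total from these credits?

$2,310

Childcare Subsidy: income exceeds $297,800 by $34,500, which is 46 full-or-partial $750 increments; reduction = 46 × $110 = $5,060, leaving $2,310.
Retirement Saver's Credit: $332,300 is at or above $321,000, so the credit is $0.
Total: $2,310 + $0 = $2,310.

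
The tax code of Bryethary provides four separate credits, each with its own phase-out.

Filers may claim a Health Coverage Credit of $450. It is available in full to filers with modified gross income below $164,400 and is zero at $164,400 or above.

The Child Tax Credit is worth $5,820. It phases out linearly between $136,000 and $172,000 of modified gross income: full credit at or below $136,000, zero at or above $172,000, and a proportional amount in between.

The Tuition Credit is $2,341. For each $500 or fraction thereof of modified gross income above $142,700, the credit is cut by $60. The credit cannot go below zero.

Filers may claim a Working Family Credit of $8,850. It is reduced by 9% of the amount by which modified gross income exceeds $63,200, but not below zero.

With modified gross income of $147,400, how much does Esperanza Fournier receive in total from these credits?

$7,440

Health Coverage Credit: $147,400 is below the $164,400 cutoff, so the full $450 applies.
Child Tax Credit: $147,400 is $11,400 into a $36,000 phase-out range, leaving 24,600/36,000 of the credit: $5,820 × 24,600/36,000 = $3,977.
Tuition Credit: income exceeds $142,700 by $4,700, which is 10 full-or-partial $500 increments; reduction = 10 × $60 = $600, leaving $1,741.
Working Family Credit: 9% of the $84,200 excess over $63,200 is $7,578; credit = $8,850 − $7,578 = $1,272.
Total: $450 + $3,977 + $1,741 + $1,272 = $7,440.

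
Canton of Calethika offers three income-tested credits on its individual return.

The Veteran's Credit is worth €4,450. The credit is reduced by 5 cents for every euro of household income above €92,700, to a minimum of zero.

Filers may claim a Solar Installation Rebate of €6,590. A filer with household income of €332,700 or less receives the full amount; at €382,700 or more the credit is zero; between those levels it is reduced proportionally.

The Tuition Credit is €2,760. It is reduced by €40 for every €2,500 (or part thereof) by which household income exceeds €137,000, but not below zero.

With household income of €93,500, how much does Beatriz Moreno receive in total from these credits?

€13,760

Veteran's Credit: 5% of the €800 excess over €92,700 is €40; credit = €4,450 − €40 = €4,410.
Solar Installation Rebate: €93,500 is at or below the €332,700 threshold, so the full €6,590 applies.
Tuition Credit: €93,500 is at or below the €137,000 threshold, so the full €2,760 applies.
Total: €4,410 + €6,590 + €2,760 = €13,760.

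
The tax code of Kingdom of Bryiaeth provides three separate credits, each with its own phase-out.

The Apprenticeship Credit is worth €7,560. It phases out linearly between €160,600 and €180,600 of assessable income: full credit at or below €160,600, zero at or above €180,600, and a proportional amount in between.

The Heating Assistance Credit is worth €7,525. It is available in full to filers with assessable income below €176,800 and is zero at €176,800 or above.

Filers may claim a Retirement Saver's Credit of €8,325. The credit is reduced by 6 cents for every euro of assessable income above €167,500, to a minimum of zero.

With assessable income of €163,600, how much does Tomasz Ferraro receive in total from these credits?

Apprenticeship Credit: €163,600 is €3,000 into a €20,000 phase-out range, leaving 17,000/20,000 of the credit: €7,560 × 17,000/20,000 = €6,426.
Heating Assistance Credit: €163,600 is below the €176,800 cutoff, so the full €7,525 applies.
Retirement Saver's Credit: €163,600 is at or below the €167,500 threshold, so the full €8,325 applies.
Total: €6,426 + €7,525 + €8,325 = €22,276.

€22,276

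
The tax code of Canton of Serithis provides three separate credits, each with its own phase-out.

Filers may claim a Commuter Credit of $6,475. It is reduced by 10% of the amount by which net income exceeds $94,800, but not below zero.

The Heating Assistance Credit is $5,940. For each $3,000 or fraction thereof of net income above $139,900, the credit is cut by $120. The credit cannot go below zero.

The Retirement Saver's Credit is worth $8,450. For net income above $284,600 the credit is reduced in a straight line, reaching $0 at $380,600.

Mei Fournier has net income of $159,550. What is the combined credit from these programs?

$13,550

Commuter Credit: 10% of the $64,750 excess over $94,800 is $6,475 ≥ base, so the credit is $0.
Heating Assistance Credit: income exceeds $139,900 by $19,650, which is 7 full-or-partial $3,000 increments; reduction = 7 × $120 = $840, leaving $5,100.
Retirement Saver's Credit: $159,550 is at or below the $284,600 threshold, so the full $8,450 applies.
Total: $0 + $5,100 + $8,450 = $13,550.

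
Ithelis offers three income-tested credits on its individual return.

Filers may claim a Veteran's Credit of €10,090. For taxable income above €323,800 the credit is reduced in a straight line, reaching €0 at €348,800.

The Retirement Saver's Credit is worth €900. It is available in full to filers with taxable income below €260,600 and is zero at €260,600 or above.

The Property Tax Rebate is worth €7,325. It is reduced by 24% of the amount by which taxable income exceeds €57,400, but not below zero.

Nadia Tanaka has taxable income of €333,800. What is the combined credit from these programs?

€6,054

Veteran's Credit: €333,800 is €10,000 into a €25,000 phase-out range, leaving 15,000/25,000 of the credit: €10,090 × 15,000/25,000 = €6,054.
Retirement Saver's Credit: €333,800 meets or exceeds the €260,600 cutoff, so the credit is €0.
Property Tax Rebate: 24% of the €276,400 excess over €57,400 is €66,336 ≥ base, so the credit is €0.
Total: €6,054 + €0 + €0 = €6,054.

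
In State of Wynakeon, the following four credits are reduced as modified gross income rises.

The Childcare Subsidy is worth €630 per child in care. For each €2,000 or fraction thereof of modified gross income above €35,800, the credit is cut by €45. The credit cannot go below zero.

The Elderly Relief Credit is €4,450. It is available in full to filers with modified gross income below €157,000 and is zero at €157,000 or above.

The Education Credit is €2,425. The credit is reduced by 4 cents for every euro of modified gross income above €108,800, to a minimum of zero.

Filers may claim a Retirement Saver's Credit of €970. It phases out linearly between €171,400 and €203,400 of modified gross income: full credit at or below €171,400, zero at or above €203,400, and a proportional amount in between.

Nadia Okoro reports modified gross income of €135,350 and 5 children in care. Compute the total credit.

€7,683

Childcare Subsidy: base = 5 × €630 = €3,150. income exceeds €35,800 by €99,550, which is 50 full-or-partial €2,000 increments; reduction = 50 × €45 = €2,250, leaving €900.
Elderly Relief Credit: €135,350 is below the €157,000 cutoff, so the full €4,450 applies.
Education Credit: 4% of the €26,550 excess over €108,800 is €1,062; credit = €2,425 − €1,062 = €1,363.
Retirement Saver's Credit: €135,350 is at or below the €171,400 threshold, so the full €970 applies.
Total: €900 + €4,450 + €1,363 + €970 = €7,683.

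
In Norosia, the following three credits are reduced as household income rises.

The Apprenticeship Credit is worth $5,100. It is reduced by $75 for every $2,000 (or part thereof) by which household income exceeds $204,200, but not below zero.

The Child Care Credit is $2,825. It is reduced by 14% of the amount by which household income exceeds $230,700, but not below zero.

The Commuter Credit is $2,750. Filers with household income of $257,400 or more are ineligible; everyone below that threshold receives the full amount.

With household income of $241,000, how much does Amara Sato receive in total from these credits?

$7,808

Apprenticeship Credit: income exceeds $204,200 by $36,800, which is 19 full-or-partial $2,000 increments; reduction = 19 × $75 = $1,425, leaving $3,675.
Child Care Credit: 14% of the $10,300 excess over $230,700 is $1,442; credit = $2,825 − $1,442 = $1,383.
Commuter Credit: $241,000 is below the $257,400 cutoff, so the full $2,750 applies.
Total: $3,675 + $1,383 + $2,750 = $7,808.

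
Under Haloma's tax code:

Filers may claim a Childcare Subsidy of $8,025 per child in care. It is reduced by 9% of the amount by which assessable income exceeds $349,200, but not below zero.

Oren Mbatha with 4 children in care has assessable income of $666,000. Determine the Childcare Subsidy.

Childcare Subsidy: base = 4 × $8,025 = $32,100. 9% of the $316,800 excess over $349,200 is $28,512; credit = $32,100 − $28,512 = $3,588.

$3,588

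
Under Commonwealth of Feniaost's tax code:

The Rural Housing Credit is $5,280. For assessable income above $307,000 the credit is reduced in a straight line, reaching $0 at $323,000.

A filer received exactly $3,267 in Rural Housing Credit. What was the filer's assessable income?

$3,267 is 3,267/5,280 of the full $5,280, so 2,013/5,280 of the $16,000 range has been used: income = $307,000 + $16,000 × 2,013/5,280 = $313,100.

$313,100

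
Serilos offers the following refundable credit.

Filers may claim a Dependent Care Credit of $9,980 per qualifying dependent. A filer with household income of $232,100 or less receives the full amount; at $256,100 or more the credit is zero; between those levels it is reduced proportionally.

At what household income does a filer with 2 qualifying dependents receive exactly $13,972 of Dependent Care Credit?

$239,300

Full credit = 2 × $9,980 = $19,960.
$13,972 is 13,972/19,960 of the full $19,960, so 5,988/19,960 of the $24,000 range has been used: income = $232,100 + $24,000 × 5,988/19,960 = $239,300.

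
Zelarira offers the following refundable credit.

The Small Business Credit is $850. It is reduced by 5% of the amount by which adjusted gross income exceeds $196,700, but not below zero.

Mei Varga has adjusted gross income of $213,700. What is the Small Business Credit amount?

Small Business Credit: 5% of the $17,000 excess over $196,700 is $850 ≥ base, so the credit is $0.

$0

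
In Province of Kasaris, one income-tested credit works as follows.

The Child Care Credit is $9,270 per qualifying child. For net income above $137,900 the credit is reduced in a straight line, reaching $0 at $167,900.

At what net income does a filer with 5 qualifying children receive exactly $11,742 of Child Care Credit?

$160,300

Full credit = 5 × $9,270 = $46,350.
$11,742 is 11,742/46,350 of the full $46,350, so 34,608/46,350 of the $30,000 range has been used: income = $137,900 + $30,000 × 34,608/46,350 = $160,300.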